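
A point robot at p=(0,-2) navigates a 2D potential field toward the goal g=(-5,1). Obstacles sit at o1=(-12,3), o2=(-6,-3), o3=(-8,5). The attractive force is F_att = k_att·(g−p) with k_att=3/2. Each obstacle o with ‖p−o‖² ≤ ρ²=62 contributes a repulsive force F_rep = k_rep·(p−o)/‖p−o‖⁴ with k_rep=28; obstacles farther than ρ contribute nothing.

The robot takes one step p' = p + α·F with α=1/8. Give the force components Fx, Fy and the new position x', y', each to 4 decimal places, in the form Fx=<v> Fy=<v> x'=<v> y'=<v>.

Fx=-7.3773 Fy=4.5205 x'=-0.9222 y'=-1.4349

F_att = 3/2·(g−p) = 3/2·(-5,3) = (-7.5000,4.5000)
o1: d²=169 > ρ²=62 → inactive
o2: d²=37 ≤ ρ²=62; F_rep = 28·(6,1)/37² = (0.1227,0.0205)
o3: d²=113 > ρ²=62 → inactive
F = F_att + ΣF_rep = (-7.3773,4.5205)
p' = p + 1/8·F = (-0.9222,-1.4349)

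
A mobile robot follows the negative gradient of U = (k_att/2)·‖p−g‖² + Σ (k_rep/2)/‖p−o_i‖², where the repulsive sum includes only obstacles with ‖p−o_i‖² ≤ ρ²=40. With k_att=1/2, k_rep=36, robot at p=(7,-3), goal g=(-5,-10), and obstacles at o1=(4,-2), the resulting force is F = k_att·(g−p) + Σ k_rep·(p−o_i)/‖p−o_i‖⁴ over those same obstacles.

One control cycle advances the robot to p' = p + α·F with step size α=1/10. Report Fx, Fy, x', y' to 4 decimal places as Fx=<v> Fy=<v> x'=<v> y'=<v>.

Fx=-4.9200 Fy=-3.8600 x'=6.5080 y'=-3.3860

F_att = 1/2·(g−p) = 1/2·(-12,-7) = (-6.0000,-3.5000)
o1: d²=10 ≤ ρ²=40; F_rep = 36·(3,-1)/10² = (1.0800,-0.3600)
F = F_att + ΣF_rep = (-4.9200,-3.8600)
p' = p + 1/10·F = (6.5080,-3.3860)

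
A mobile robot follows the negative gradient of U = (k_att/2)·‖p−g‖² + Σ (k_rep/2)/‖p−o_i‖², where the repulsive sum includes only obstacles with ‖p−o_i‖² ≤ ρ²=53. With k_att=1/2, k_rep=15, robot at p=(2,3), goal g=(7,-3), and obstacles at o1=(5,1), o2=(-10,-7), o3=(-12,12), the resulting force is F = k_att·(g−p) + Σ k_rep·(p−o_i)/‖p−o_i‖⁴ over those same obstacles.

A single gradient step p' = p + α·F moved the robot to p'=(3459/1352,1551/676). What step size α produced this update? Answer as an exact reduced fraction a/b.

F_att = 1/2·(g−p) = 1/2·(5,-6) = (2.5000,-3.0000)
o1: d²=13 ≤ ρ²=53; F_rep = 15·(-3,2)/13² = (-0.2663,0.1775)
o2: d²=244 > ρ²=53 → inactive
o3: d²=277 > ρ²=53 → inactive
F = F_att + ΣF_rep = (2.2337,-2.8225)
Δp = p'−p = (0.5584,-0.7056); α = Δx/Fx = (755/1352) / (755/338) = 1/4
check: Δy/Fy = (-477/676) / (-477/169) = 1/4 ✓

α = 1/4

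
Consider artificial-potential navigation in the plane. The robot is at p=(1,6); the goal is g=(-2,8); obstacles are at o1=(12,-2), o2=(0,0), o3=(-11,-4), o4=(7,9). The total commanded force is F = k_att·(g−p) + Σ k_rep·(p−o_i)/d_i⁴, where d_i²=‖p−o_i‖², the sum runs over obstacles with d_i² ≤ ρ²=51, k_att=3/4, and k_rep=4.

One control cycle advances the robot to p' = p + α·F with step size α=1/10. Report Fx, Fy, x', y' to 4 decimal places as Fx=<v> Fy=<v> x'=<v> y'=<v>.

Fx=-2.2589 Fy=1.5116 x'=0.7741 y'=6.1512

F_att = 3/4·(g−p) = 3/4·(-3,2) = (-2.2500,1.5000)
o1: d²=185 > ρ²=51 → inactive
o2: d²=37 ≤ ρ²=51; F_rep = 4·(1,6)/37² = (0.0029,0.0175)
o3: d²=244 > ρ²=51 → inactive
o4: d²=45 ≤ ρ²=51; F_rep = 4·(-6,-3)/45² = (-0.0119,-0.0059)
F = F_att + ΣF_rep = (-2.2589,1.5116)
p' = p + 1/10·F = (0.7741,6.1512)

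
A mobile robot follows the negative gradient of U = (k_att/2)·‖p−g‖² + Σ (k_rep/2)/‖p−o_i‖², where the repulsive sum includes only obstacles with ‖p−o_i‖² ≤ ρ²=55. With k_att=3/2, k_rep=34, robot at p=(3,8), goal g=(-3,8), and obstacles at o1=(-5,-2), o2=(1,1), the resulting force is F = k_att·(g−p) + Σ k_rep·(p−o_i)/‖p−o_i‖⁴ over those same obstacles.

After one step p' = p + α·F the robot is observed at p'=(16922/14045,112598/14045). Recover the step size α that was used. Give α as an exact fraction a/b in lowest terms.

α = 1/5

F_att = 3/2·(g−p) = 3/2·(-6,0) = (-9.0000,0.0000)
o1: d²=164 > ρ²=55 → inactive
o2: d²=53 ≤ ρ²=55; F_rep = 34·(2,7)/53² = (0.0242,0.0847)
F = F_att + ΣF_rep = (-8.9758,0.0847)
Δp = p'−p = (-1.7952,0.0169); α = Δx/Fx = (-25213/14045) / (-25213/2809) = 1/5
check: Δy/Fy = (238/14045) / (238/2809) = 1/5 ✓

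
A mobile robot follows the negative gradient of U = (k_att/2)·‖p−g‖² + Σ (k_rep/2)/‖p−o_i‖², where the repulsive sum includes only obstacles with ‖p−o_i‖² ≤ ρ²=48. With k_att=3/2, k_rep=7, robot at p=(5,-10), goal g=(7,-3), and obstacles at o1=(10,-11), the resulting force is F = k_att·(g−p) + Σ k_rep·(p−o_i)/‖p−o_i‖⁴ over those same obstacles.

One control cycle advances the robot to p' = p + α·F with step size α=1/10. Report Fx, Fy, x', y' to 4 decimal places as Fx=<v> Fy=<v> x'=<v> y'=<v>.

F_att = 3/2·(g−p) = 3/2·(2,7) = (3.0000,10.5000)
o1: d²=26 ≤ ρ²=48; F_rep = 7·(-5,1)/26² = (-0.0518,0.0104)
F = F_att + ΣF_rep = (2.9482,10.5104)
p' = p + 1/10·F = (5.2948,-8.9490)

Fx=2.9482 Fy=10.5104 x'=5.2948 y'=-8.9490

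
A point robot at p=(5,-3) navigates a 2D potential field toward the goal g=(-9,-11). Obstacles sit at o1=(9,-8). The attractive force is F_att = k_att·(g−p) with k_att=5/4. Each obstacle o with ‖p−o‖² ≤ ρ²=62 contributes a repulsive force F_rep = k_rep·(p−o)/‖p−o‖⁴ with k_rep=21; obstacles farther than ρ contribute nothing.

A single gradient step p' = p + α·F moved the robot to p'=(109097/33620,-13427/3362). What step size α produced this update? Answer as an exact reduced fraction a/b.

α = 1/10

F_att = 5/4·(g−p) = 5/4·(-14,-8) = (-17.5000,-10.0000)
o1: d²=41 ≤ ρ²=62; F_rep = 21·(-4,5)/41² = (-0.0500,0.0625)
F = F_att + ΣF_rep = (-17.5500,-9.9375)
Δp = p'−p = (-1.7550,-0.9938); α = Δx/Fx = (-59003/33620) / (-59003/3362) = 1/10
check: Δy/Fy = (-3341/3362) / (-16705/1681) = 1/10 ✓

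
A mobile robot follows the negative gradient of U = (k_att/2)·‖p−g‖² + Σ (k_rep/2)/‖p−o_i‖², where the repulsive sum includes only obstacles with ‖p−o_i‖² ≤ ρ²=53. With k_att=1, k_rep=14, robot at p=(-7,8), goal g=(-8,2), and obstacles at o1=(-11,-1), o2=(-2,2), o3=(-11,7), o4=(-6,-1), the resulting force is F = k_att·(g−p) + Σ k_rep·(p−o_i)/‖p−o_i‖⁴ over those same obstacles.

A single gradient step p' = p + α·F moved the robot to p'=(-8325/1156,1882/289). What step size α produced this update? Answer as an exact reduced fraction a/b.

α = 1/4

F_att = 1·(g−p) = 1·(-1,-6) = (-1.0000,-6.0000)
o1: d²=97 > ρ²=53 → inactive
o2: d²=61 > ρ²=53 → inactive
o3: d²=17 ≤ ρ²=53; F_rep = 14·(4,1)/17² = (0.1938,0.0484)
o4: d²=82 > ρ²=53 → inactive
F = F_att + ΣF_rep = (-0.8062,-5.9516)
Δp = p'−p = (-0.2016,-1.4879); α = Δx/Fx = (-233/1156) / (-233/289) = 1/4
check: Δy/Fy = (-430/289) / (-1720/289) = 1/4 ✓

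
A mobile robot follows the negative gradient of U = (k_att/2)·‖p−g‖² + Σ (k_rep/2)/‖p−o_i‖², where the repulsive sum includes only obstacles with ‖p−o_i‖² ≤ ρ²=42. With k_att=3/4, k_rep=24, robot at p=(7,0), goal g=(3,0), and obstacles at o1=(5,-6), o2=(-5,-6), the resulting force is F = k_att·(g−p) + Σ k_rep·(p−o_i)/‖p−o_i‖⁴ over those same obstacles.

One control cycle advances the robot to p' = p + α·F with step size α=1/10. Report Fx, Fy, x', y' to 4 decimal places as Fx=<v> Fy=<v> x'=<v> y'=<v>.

Fx=-2.9700 Fy=0.0900 x'=6.7030 y'=0.0090

F_att = 3/4·(g−p) = 3/4·(-4,0) = (-3.0000,0.0000)
o1: d²=40 ≤ ρ²=42; F_rep = 24·(2,6)/40² = (0.0300,0.0900)
o2: d²=180 > ρ²=42 → inactive
F = F_att + ΣF_rep = (-2.9700,0.0900)
p' = p + 1/10·F = (6.7030,0.0090)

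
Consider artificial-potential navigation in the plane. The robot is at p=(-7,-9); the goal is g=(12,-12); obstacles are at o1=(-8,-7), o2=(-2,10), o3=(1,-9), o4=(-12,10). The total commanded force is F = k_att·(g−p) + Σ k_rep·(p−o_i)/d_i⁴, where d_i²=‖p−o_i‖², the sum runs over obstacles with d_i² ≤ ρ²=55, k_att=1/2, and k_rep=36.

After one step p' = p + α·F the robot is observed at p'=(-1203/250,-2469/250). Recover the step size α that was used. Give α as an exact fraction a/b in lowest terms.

α = 1/5

F_att = 1/2·(g−p) = 1/2·(19,-3) = (9.5000,-1.5000)
o1: d²=5 ≤ ρ²=55; F_rep = 36·(1,-2)/5² = (1.4400,-2.8800)
o2: d²=386 > ρ²=55 → inactive
o3: d²=64 > ρ²=55 → inactive
o4: d²=386 > ρ²=55 → inactive
F = F_att + ΣF_rep = (10.9400,-4.3800)
Δp = p'−p = (2.1880,-0.8760); α = Δx/Fx = (547/250) / (547/50) = 1/5
check: Δy/Fy = (-219/250) / (-219/50) = 1/5 ✓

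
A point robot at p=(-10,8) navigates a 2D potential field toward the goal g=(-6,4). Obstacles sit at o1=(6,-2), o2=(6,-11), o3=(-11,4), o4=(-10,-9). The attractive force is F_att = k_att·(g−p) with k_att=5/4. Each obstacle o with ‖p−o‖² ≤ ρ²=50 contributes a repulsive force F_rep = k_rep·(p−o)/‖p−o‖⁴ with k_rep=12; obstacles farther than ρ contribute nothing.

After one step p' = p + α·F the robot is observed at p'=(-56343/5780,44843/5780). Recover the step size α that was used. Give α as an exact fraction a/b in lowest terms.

α = 1/20

F_att = 5/4·(g−p) = 5/4·(4,-4) = (5.0000,-5.0000)
o1: d²=356 > ρ²=50 → inactive
o2: d²=617 > ρ²=50 → inactive
o3: d²=17 ≤ ρ²=50; F_rep = 12·(1,4)/17² = (0.0415,0.1661)
o4: d²=289 > ρ²=50 → inactive
F = F_att + ΣF_rep = (5.0415,-4.8339)
Δp = p'−p = (0.2521,-0.2417); α = Δx/Fx = (1457/5780) / (1457/289) = 1/20
check: Δy/Fy = (-1397/5780) / (-1397/289) = 1/20 ✓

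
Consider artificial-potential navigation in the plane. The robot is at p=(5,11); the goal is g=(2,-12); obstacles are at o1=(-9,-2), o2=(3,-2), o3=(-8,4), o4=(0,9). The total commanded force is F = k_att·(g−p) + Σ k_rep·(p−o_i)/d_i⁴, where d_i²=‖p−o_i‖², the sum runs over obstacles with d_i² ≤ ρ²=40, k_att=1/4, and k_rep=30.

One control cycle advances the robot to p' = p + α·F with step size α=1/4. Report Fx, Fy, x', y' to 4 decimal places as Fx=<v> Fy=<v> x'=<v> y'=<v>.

Fx=-0.5716 Fy=-5.6787 x'=4.8571 y'=9.5803

F_att = 1/4·(g−p) = 1/4·(-3,-23) = (-0.7500,-5.7500)
o1: d²=365 > ρ²=40 → inactive
o2: d²=173 > ρ²=40 → inactive
o3: d²=218 > ρ²=40 → inactive
o4: d²=29 ≤ ρ²=40; F_rep = 30·(5,2)/29² = (0.1784,0.0713)
F = F_att + ΣF_rep = (-0.5716,-5.6787)
p' = p + 1/4·F = (4.8571,9.5803)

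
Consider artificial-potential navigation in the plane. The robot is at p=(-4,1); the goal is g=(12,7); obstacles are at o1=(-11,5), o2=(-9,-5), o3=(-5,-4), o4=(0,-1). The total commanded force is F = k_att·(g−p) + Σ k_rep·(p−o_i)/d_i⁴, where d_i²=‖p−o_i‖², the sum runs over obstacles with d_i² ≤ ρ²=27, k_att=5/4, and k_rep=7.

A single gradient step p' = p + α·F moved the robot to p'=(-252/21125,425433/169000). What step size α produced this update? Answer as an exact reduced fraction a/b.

F_att = 5/4·(g−p) = 5/4·(16,6) = (20.0000,7.5000)
o1: d²=65 > ρ²=27 → inactive
o2: d²=61 > ρ²=27 → inactive
o3: d²=26 ≤ ρ²=27; F_rep = 7·(1,5)/26² = (0.0104,0.0518)
o4: d²=20 ≤ ρ²=27; F_rep = 7·(-4,2)/20² = (-0.0700,0.0350)
F = F_att + ΣF_rep = (19.9404,7.5868)
Δp = p'−p = (3.9881,1.5174); α = Δx/Fx = (84248/21125) / (84248/4225) = 1/5
check: Δy/Fy = (256433/169000) / (256433/33800) = 1/5 ✓

α = 1/5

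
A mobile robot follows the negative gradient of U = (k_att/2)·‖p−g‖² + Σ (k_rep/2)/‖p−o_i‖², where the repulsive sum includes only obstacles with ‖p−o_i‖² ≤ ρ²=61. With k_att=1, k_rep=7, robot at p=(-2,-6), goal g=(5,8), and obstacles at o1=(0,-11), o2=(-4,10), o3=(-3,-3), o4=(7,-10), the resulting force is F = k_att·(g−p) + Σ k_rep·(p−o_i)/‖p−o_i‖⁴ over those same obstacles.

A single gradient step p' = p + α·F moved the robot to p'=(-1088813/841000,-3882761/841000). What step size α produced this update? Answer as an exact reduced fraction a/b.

F_att = 1·(g−p) = 1·(7,14) = (7.0000,14.0000)
o1: d²=29 ≤ ρ²=61; F_rep = 7·(-2,5)/29² = (-0.0166,0.0416)
o2: d²=260 > ρ²=61 → inactive
o3: d²=10 ≤ ρ²=61; F_rep = 7·(1,-3)/10² = (0.0700,-0.2100)
o4: d²=97 > ρ²=61 → inactive
F = F_att + ΣF_rep = (7.0534,13.8316)
Δp = p'−p = (0.7053,1.3832); α = Δx/Fx = (593187/841000) / (593187/84100) = 1/10
check: Δy/Fy = (1163239/841000) / (1163239/84100) = 1/10 ✓

α = 1/10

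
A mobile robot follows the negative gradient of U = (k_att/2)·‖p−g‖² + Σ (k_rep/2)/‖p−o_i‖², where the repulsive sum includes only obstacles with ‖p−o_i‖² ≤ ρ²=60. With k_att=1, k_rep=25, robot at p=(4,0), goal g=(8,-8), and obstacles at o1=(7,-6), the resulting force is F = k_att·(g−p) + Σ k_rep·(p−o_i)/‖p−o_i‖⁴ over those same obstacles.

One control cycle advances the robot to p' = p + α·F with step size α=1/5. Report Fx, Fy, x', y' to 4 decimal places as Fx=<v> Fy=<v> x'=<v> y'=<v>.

Fx=3.9630 Fy=-7.9259 x'=4.7926 y'=-1.5852

F_att = 1·(g−p) = 1·(4,-8) = (4.0000,-8.0000)
o1: d²=45 ≤ ρ²=60; F_rep = 25·(-3,6)/45² = (-0.0370,0.0741)
F = F_att + ΣF_rep = (3.9630,-7.9259)
p' = p + 1/5·F = (4.7926,-1.5852)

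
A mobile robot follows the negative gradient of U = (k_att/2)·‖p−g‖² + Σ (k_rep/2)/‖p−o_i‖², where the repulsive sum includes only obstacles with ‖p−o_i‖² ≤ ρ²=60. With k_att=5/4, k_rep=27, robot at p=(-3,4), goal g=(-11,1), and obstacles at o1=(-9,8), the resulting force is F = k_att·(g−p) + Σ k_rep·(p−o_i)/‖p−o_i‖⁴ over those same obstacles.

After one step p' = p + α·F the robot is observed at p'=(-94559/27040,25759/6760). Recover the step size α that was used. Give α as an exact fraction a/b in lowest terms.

α = 1/20

F_att = 5/4·(g−p) = 5/4·(-8,-3) = (-10.0000,-3.7500)
o1: d²=52 ≤ ρ²=60; F_rep = 27·(6,-4)/52² = (0.0599,-0.0399)
F = F_att + ΣF_rep = (-9.9401,-3.7899)
Δp = p'−p = (-0.4970,-0.1895); α = Δx/Fx = (-13439/27040) / (-13439/1352) = 1/20
check: Δy/Fy = (-1281/6760) / (-1281/338) = 1/20 ✓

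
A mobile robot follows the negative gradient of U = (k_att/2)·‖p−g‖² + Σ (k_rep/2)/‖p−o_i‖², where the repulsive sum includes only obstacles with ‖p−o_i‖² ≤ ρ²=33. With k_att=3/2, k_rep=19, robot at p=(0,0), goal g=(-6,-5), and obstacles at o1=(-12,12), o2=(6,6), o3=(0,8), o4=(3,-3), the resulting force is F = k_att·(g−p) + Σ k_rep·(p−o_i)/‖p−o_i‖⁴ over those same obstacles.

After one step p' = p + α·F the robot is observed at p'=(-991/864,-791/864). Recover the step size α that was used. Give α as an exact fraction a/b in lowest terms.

F_att = 3/2·(g−p) = 3/2·(-6,-5) = (-9.0000,-7.5000)
o1: d²=288 > ρ²=33 → inactive
o2: d²=72 > ρ²=33 → inactive
o3: d²=64 > ρ²=33 → inactive
o4: d²=18 ≤ ρ²=33; F_rep = 19·(-3,3)/18² = (-0.1759,0.1759)
F = F_att + ΣF_rep = (-9.1759,-7.3241)
Δp = p'−p = (-1.1470,-0.9155); α = Δx/Fx = (-991/864) / (-991/108) = 1/8
check: Δy/Fy = (-791/864) / (-791/108) = 1/8 ✓

α = 1/8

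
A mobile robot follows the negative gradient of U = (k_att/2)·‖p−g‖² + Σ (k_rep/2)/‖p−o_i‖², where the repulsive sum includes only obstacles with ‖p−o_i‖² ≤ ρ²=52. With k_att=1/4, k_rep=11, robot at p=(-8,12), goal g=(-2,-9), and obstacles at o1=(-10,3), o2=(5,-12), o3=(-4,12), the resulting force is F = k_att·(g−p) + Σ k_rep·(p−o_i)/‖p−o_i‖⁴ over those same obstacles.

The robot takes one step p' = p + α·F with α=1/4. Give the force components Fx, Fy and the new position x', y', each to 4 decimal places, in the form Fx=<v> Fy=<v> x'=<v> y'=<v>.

F_att = 1/4·(g−p) = 1/4·(6,-21) = (1.5000,-5.2500)
o1: d²=85 > ρ²=52 → inactive
o2: d²=745 > ρ²=52 → inactive
o3: d²=16 ≤ ρ²=52; F_rep = 11·(-4,0)/16² = (-0.1719,0.0000)
F = F_att + ΣF_rep = (1.3281,-5.2500)
p' = p + 1/4·F = (-7.6680,10.6875)

Fx=1.3281 Fy=-5.2500 x'=-7.6680 y'=10.6875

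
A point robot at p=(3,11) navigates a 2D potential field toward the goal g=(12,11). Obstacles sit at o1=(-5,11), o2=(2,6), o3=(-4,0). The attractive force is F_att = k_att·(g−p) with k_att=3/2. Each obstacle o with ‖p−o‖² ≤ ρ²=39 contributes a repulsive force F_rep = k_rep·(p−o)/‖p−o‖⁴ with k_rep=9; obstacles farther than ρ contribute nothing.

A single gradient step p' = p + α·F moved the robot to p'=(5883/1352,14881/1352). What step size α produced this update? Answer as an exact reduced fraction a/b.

α = 1/10

F_att = 3/2·(g−p) = 3/2·(9,0) = (13.5000,0.0000)
o1: d²=64 > ρ²=39 → inactive
o2: d²=26 ≤ ρ²=39; F_rep = 9·(1,5)/26² = (0.0133,0.0666)
o3: d²=170 > ρ²=39 → inactive
F = F_att + ΣF_rep = (13.5133,0.0666)
Δp = p'−p = (1.3513,0.0067); α = Δx/Fx = (1827/1352) / (9135/676) = 1/10
check: Δy/Fy = (9/1352) / (45/676) = 1/10 ✓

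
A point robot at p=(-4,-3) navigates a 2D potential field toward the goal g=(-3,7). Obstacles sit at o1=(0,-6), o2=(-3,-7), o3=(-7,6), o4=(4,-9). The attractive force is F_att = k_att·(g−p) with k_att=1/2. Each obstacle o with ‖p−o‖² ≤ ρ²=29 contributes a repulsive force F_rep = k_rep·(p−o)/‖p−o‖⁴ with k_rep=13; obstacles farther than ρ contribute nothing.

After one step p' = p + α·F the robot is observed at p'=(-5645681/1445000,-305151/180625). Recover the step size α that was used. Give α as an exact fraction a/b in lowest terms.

F_att = 1/2·(g−p) = 1/2·(1,10) = (0.5000,5.0000)
o1: d²=25 ≤ ρ²=29; F_rep = 13·(-4,3)/25² = (-0.0832,0.0624)
o2: d²=17 ≤ ρ²=29; F_rep = 13·(-1,4)/17² = (-0.0450,0.1799)
o3: d²=90 > ρ²=29 → inactive
o4: d²=100 > ρ²=29 → inactive
F = F_att + ΣF_rep = (0.3718,5.2423)
Δp = p'−p = (0.0930,1.3106); α = Δx/Fx = (134319/1445000) / (134319/361250) = 1/4
check: Δy/Fy = (236724/180625) / (946896/180625) = 1/4 ✓

α = 1/4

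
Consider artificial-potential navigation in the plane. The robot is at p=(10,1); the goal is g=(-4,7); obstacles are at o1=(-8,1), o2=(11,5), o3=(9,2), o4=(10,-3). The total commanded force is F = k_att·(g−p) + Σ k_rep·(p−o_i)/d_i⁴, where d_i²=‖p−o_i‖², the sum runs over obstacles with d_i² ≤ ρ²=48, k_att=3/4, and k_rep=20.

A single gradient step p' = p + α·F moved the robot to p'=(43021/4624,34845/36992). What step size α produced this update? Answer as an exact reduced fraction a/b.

α = 1/8

F_att = 3/4·(g−p) = 3/4·(-14,6) = (-10.5000,4.5000)
o1: d²=324 > ρ²=48 → inactive
o2: d²=17 ≤ ρ²=48; F_rep = 20·(-1,-4)/17² = (-0.0692,-0.2768)
o3: d²=2 ≤ ρ²=48; F_rep = 20·(1,-1)/2² = (5.0000,-5.0000)
o4: d²=16 ≤ ρ²=48; F_rep = 20·(0,4)/16² = (0.0000,0.3125)
F = F_att + ΣF_rep = (-5.5692,-0.4643)
Δp = p'−p = (-0.6962,-0.0580); α = Δx/Fx = (-3219/4624) / (-3219/578) = 1/8
check: Δy/Fy = (-2147/36992) / (-2147/4624) = 1/8 ✓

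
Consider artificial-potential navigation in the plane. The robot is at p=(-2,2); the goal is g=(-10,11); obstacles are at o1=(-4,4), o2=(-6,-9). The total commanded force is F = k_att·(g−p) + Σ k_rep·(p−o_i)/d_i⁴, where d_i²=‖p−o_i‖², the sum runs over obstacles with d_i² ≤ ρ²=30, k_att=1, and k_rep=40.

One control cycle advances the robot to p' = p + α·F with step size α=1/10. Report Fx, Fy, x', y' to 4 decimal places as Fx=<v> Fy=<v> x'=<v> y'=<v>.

Fx=-6.7500 Fy=7.7500 x'=-2.6750 y'=2.7750

F_att = 1·(g−p) = 1·(-8,9) = (-8.0000,9.0000)
o1: d²=8 ≤ ρ²=30; F_rep = 40·(2,-2)/8² = (1.2500,-1.2500)
o2: d²=137 > ρ²=30 → inactive
F = F_att + ΣF_rep = (-6.7500,7.7500)
p' = p + 1/10·F = (-2.6750,2.7750)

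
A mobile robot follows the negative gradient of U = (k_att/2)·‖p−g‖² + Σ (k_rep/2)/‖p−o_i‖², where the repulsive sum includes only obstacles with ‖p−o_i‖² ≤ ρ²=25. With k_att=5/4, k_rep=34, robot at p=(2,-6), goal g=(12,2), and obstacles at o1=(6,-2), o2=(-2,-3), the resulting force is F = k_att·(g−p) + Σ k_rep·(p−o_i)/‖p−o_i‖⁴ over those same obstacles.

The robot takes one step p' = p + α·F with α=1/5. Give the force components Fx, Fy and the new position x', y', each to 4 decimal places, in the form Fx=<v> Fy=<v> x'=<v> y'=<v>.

F_att = 5/4·(g−p) = 5/4·(10,8) = (12.5000,10.0000)
o1: d²=32 > ρ²=25 → inactive
o2: d²=25 ≤ ρ²=25; F_rep = 34·(4,-3)/25² = (0.2176,-0.1632)
F = F_att + ΣF_rep = (12.7176,9.8368)
p' = p + 1/5·F = (4.5435,-4.0326)

Fx=12.7176 Fy=9.8368 x'=4.5435 y'=-4.0326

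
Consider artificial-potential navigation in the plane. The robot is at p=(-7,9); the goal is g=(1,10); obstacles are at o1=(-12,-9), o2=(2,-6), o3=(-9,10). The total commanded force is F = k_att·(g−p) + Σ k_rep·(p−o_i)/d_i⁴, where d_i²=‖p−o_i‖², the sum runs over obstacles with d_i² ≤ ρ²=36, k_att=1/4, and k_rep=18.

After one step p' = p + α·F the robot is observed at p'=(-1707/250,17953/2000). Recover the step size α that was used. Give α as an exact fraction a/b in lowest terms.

α = 1/20

F_att = 1/4·(g−p) = 1/4·(8,1) = (2.0000,0.2500)
o1: d²=349 > ρ²=36 → inactive
o2: d²=306 > ρ²=36 → inactive
o3: d²=5 ≤ ρ²=36; F_rep = 18·(2,-1)/5² = (1.4400,-0.7200)
F = F_att + ΣF_rep = (3.4400,-0.4700)
Δp = p'−p = (0.1720,-0.0235); α = Δx/Fx = (43/250) / (86/25) = 1/20
check: Δy/Fy = (-47/2000) / (-47/100) = 1/20 ✓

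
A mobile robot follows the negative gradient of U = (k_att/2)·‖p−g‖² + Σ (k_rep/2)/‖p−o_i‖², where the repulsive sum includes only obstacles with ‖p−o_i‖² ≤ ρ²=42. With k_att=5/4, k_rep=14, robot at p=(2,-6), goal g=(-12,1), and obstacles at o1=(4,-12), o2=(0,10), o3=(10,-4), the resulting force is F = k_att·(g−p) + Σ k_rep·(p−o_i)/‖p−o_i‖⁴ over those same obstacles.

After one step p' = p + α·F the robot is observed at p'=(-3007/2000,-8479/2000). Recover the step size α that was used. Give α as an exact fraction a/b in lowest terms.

F_att = 5/4·(g−p) = 5/4·(-14,7) = (-17.5000,8.7500)
o1: d²=40 ≤ ρ²=42; F_rep = 14·(-2,6)/40² = (-0.0175,0.0525)
o2: d²=260 > ρ²=42 → inactive
o3: d²=68 > ρ²=42 → inactive
F = F_att + ΣF_rep = (-17.5175,8.8025)
Δp = p'−p = (-3.5035,1.7605); α = Δx/Fx = (-7007/2000) / (-7007/400) = 1/5
check: Δy/Fy = (3521/2000) / (3521/400) = 1/5 ✓

α = 1/5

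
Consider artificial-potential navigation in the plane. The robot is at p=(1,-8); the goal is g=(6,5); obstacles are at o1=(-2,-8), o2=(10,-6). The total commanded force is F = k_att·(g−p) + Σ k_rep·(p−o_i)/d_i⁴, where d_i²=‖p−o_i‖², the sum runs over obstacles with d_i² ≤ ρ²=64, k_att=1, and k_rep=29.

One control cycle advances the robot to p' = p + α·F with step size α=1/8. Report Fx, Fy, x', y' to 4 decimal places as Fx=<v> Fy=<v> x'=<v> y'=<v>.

Fx=6.0741 Fy=13.0000 x'=1.7593 y'=-6.3750

F_att = 1·(g−p) = 1·(5,13) = (5.0000,13.0000)
o1: d²=9 ≤ ρ²=64; F_rep = 29·(3,0)/9² = (1.0741,0.0000)
o2: d²=85 > ρ²=64 → inactive
F = F_att + ΣF_rep = (6.0741,13.0000)
p' = p + 1/8·F = (1.7593,-6.3750)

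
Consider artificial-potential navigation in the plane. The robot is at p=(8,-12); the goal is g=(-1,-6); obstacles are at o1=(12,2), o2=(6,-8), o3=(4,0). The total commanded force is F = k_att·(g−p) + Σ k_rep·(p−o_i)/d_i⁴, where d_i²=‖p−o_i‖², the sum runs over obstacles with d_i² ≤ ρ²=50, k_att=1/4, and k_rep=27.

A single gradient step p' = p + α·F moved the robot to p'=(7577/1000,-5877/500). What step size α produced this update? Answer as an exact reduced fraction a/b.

α = 1/5

F_att = 1/4·(g−p) = 1/4·(-9,6) = (-2.2500,1.5000)
o1: d²=212 > ρ²=50 → inactive
o2: d²=20 ≤ ρ²=50; F_rep = 27·(2,-4)/20² = (0.1350,-0.2700)
o3: d²=160 > ρ²=50 → inactive
F = F_att + ΣF_rep = (-2.1150,1.2300)
Δp = p'−p = (-0.4230,0.2460); α = Δx/Fx = (-423/1000) / (-423/200) = 1/5
check: Δy/Fy = (123/500) / (123/100) = 1/5 ✓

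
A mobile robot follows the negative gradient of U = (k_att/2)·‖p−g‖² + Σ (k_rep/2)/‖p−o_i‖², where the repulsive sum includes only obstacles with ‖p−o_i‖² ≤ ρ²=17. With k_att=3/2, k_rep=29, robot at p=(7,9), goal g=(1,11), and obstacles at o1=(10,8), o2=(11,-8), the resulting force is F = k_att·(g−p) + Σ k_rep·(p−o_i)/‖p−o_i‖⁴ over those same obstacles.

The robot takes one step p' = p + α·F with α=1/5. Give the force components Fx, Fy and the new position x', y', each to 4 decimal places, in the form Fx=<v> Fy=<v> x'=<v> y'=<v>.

F_att = 3/2·(g−p) = 3/2·(-6,2) = (-9.0000,3.0000)
o1: d²=10 ≤ ρ²=17; F_rep = 29·(-3,1)/10² = (-0.8700,0.2900)
o2: d²=305 > ρ²=17 → inactive
F = F_att + ΣF_rep = (-9.8700,3.2900)
p' = p + 1/5·F = (5.0260,9.6580)

Fx=-9.8700 Fy=3.2900 x'=5.0260 y'=9.6580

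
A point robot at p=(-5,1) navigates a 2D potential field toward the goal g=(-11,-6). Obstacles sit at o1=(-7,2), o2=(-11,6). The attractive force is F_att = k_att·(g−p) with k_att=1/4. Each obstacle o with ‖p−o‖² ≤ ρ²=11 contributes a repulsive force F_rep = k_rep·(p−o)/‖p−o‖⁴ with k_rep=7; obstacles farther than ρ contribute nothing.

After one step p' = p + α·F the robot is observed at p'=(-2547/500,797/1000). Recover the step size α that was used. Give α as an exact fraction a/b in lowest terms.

F_att = 1/4·(g−p) = 1/4·(-6,-7) = (-1.5000,-1.7500)
o1: d²=5 ≤ ρ²=11; F_rep = 7·(2,-1)/5² = (0.5600,-0.2800)
o2: d²=61 > ρ²=11 → inactive
F = F_att + ΣF_rep = (-0.9400,-2.0300)
Δp = p'−p = (-0.0940,-0.2030); α = Δx/Fx = (-47/500) / (-47/50) = 1/10
check: Δy/Fy = (-203/1000) / (-203/100) = 1/10 ✓

α = 1/10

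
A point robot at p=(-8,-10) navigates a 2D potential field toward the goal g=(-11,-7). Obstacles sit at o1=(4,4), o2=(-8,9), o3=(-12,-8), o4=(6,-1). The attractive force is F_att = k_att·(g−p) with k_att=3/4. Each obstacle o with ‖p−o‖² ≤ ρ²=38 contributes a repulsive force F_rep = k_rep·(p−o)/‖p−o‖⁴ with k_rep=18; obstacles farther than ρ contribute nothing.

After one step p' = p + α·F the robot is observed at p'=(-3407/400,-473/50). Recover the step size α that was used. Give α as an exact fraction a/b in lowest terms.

α = 1/4

F_att = 3/4·(g−p) = 3/4·(-3,3) = (-2.2500,2.2500)
o1: d²=340 > ρ²=38 → inactive
o2: d²=361 > ρ²=38 → inactive
o3: d²=20 ≤ ρ²=38; F_rep = 18·(4,-2)/20² = (0.1800,-0.0900)
o4: d²=277 > ρ²=38 → inactive
F = F_att + ΣF_rep = (-2.0700,2.1600)
Δp = p'−p = (-0.5175,0.5400); α = Δx/Fx = (-207/400) / (-207/100) = 1/4
check: Δy/Fy = (27/50) / (54/25) = 1/4 ✓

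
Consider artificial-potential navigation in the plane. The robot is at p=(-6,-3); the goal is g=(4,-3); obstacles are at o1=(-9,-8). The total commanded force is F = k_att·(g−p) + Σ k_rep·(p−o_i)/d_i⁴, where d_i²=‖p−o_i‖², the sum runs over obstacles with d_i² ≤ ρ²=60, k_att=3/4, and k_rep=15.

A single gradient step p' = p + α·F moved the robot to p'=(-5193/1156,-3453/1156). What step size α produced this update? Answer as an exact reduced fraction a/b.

α = 1/5

F_att = 3/4·(g−p) = 3/4·(10,0) = (7.5000,0.0000)
o1: d²=34 ≤ ρ²=60; F_rep = 15·(3,5)/34² = (0.0389,0.0649)
F = F_att + ΣF_rep = (7.5389,0.0649)
Δp = p'−p = (1.5078,0.0130); α = Δx/Fx = (1743/1156) / (8715/1156) = 1/5
check: Δy/Fy = (15/1156) / (75/1156) = 1/5 ✓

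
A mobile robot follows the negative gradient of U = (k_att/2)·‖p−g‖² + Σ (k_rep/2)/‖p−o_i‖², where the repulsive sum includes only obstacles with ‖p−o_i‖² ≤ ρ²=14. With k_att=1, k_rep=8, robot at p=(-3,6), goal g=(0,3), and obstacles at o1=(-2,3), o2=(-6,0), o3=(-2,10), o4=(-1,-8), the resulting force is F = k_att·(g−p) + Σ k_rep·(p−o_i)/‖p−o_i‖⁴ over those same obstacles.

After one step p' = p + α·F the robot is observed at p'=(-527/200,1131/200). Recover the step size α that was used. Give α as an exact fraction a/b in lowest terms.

F_att = 1·(g−p) = 1·(3,-3) = (3.0000,-3.0000)
o1: d²=10 ≤ ρ²=14; F_rep = 8·(-1,3)/10² = (-0.0800,0.2400)
o2: d²=45 > ρ²=14 → inactive
o3: d²=17 > ρ²=14 → inactive
o4: d²=200 > ρ²=14 → inactive
F = F_att + ΣF_rep = (2.9200,-2.7600)
Δp = p'−p = (0.3650,-0.3450); α = Δx/Fx = (73/200) / (73/25) = 1/8
check: Δy/Fy = (-69/200) / (-69/25) = 1/8 ✓

α = 1/8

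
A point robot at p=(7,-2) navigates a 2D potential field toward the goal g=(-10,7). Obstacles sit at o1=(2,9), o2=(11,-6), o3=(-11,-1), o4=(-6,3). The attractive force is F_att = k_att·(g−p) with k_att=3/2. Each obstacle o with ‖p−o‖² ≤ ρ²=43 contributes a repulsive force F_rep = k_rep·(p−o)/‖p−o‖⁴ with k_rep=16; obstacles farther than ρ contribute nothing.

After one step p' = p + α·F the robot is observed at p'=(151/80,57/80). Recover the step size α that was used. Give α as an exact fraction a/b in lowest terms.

α = 1/5

F_att = 3/2·(g−p) = 3/2·(-17,9) = (-25.5000,13.5000)
o1: d²=146 > ρ²=43 → inactive
o2: d²=32 ≤ ρ²=43; F_rep = 16·(-4,4)/32² = (-0.0625,0.0625)
o3: d²=325 > ρ²=43 → inactive
o4: d²=194 > ρ²=43 → inactive
F = F_att + ΣF_rep = (-25.5625,13.5625)
Δp = p'−p = (-5.1125,2.7125); α = Δx/Fx = (-409/80) / (-409/16) = 1/5
check: Δy/Fy = (217/80) / (217/16) = 1/5 ✓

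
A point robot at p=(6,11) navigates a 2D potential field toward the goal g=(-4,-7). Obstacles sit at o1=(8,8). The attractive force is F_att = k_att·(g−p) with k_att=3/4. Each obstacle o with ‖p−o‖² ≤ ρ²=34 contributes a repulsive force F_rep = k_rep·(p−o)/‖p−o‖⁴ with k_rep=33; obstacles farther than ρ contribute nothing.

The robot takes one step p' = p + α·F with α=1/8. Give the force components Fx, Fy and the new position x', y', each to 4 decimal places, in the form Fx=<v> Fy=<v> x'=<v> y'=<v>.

Fx=-7.8905 Fy=-12.9142 x'=5.0137 y'=9.3857

F_att = 3/4·(g−p) = 3/4·(-10,-18) = (-7.5000,-13.5000)
o1: d²=13 ≤ ρ²=34; F_rep = 33·(-2,3)/13² = (-0.3905,0.5858)
F = F_att + ΣF_rep = (-7.8905,-12.9142)
p' = p + 1/8·F = (5.0137,9.3857)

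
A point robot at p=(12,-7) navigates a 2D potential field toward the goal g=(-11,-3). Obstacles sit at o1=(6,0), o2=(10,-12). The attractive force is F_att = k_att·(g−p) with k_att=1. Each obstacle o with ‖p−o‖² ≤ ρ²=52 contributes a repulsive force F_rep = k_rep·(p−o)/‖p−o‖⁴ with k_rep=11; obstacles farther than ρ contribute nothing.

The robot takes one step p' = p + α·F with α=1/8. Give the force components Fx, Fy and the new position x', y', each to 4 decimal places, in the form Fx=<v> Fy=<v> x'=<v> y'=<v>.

Fx=-22.9738 Fy=4.0654 x'=9.1283 y'=-6.4918

F_att = 1·(g−p) = 1·(-23,4) = (-23.0000,4.0000)
o1: d²=85 > ρ²=52 → inactive
o2: d²=29 ≤ ρ²=52; F_rep = 11·(2,5)/29² = (0.0262,0.0654)
F = F_att + ΣF_rep = (-22.9738,4.0654)
p' = p + 1/8·F = (9.1283,-6.4918)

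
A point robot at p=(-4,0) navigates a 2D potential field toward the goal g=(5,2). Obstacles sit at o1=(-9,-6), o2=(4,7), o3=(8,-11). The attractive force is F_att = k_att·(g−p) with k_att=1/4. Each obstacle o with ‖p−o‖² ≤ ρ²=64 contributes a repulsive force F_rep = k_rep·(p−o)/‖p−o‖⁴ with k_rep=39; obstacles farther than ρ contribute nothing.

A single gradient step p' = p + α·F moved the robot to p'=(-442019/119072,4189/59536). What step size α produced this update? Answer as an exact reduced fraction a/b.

α = 1/8

F_att = 1/4·(g−p) = 1/4·(9,2) = (2.2500,0.5000)
o1: d²=61 ≤ ρ²=64; F_rep = 39·(5,6)/61² = (0.0524,0.0629)
o2: d²=113 > ρ²=64 → inactive
o3: d²=265 > ρ²=64 → inactive
F = F_att + ΣF_rep = (2.3024,0.5629)
Δp = p'−p = (0.2878,0.0704); α = Δx/Fx = (34269/119072) / (34269/14884) = 1/8
check: Δy/Fy = (4189/59536) / (4189/7442) = 1/8 ✓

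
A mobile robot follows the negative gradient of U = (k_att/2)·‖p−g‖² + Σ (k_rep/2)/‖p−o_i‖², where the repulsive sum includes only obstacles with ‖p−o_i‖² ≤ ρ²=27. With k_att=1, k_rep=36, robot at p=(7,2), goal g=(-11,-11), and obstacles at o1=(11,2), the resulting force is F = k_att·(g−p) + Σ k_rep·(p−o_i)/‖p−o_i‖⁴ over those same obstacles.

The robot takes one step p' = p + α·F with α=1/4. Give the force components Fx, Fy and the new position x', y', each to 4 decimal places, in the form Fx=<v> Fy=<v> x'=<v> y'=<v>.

Fx=-18.5625 Fy=-13.0000 x'=2.3594 y'=-1.2500

F_att = 1·(g−p) = 1·(-18,-13) = (-18.0000,-13.0000)
o1: d²=16 ≤ ρ²=27; F_rep = 36·(-4,0)/16² = (-0.5625,0.0000)
F = F_att + ΣF_rep = (-18.5625,-13.0000)
p' = p + 1/4·F = (2.3594,-1.2500)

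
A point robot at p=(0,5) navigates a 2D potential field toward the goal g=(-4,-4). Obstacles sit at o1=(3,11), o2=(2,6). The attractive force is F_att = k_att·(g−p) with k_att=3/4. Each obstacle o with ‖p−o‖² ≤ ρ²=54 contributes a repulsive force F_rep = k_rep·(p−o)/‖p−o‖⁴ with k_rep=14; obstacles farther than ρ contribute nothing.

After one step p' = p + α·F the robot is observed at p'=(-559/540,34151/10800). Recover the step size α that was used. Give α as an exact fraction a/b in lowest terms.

F_att = 3/4·(g−p) = 3/4·(-4,-9) = (-3.0000,-6.7500)
o1: d²=45 ≤ ρ²=54; F_rep = 14·(-3,-6)/45² = (-0.0207,-0.0415)
o2: d²=5 ≤ ρ²=54; F_rep = 14·(-2,-1)/5² = (-1.1200,-0.5600)
F = F_att + ΣF_rep = (-4.1407,-7.3515)
Δp = p'−p = (-1.0352,-1.8379); α = Δx/Fx = (-559/540) / (-559/135) = 1/4
check: Δy/Fy = (-19849/10800) / (-19849/2700) = 1/4 ✓

α = 1/4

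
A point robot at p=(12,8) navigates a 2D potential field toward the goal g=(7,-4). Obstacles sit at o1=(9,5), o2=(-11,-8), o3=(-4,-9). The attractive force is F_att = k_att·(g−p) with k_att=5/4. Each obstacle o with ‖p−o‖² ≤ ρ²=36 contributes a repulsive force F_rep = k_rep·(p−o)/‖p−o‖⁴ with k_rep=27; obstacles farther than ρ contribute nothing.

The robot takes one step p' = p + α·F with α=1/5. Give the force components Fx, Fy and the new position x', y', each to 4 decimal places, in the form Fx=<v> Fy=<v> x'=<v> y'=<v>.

Fx=-6.0000 Fy=-14.7500 x'=10.8000 y'=5.0500

F_att = 5/4·(g−p) = 5/4·(-5,-12) = (-6.2500,-15.0000)
o1: d²=18 ≤ ρ²=36; F_rep = 27·(3,3)/18² = (0.2500,0.2500)
o2: d²=785 > ρ²=36 → inactive
o3: d²=545 > ρ²=36 → inactive
F = F_att + ΣF_rep = (-6.0000,-14.7500)
p' = p + 1/5·F = (10.8000,5.0500)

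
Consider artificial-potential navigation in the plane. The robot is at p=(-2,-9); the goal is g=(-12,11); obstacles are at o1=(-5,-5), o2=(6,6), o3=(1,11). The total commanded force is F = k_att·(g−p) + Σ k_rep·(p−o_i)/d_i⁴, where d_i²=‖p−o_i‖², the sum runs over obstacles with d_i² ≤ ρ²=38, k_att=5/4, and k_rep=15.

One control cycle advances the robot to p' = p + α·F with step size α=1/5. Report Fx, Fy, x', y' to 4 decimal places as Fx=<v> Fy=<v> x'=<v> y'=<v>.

F_att = 5/4·(g−p) = 5/4·(-10,20) = (-12.5000,25.0000)
o1: d²=25 ≤ ρ²=38; F_rep = 15·(3,-4)/25² = (0.0720,-0.0960)
o2: d²=289 > ρ²=38 → inactive
o3: d²=409 > ρ²=38 → inactive
F = F_att + ΣF_rep = (-12.4280,24.9040)
p' = p + 1/5·F = (-4.4856,-4.0192)

Fx=-12.4280 Fy=24.9040 x'=-4.4856 y'=-4.0192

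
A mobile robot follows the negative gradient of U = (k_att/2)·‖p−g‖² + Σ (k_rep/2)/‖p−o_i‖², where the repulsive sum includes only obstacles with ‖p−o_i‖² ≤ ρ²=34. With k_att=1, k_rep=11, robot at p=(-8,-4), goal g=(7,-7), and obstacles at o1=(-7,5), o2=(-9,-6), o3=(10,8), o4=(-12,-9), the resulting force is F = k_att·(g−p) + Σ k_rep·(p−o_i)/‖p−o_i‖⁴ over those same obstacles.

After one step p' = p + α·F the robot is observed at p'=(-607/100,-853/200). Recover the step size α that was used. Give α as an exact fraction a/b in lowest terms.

α = 1/8

F_att = 1·(g−p) = 1·(15,-3) = (15.0000,-3.0000)
o1: d²=82 > ρ²=34 → inactive
o2: d²=5 ≤ ρ²=34; F_rep = 11·(1,2)/5² = (0.4400,0.8800)
o3: d²=468 > ρ²=34 → inactive
o4: d²=41 > ρ²=34 → inactive
F = F_att + ΣF_rep = (15.4400,-2.1200)
Δp = p'−p = (1.9300,-0.2650); α = Δx/Fx = (193/100) / (386/25) = 1/8
check: Δy/Fy = (-53/200) / (-53/25) = 1/8 ✓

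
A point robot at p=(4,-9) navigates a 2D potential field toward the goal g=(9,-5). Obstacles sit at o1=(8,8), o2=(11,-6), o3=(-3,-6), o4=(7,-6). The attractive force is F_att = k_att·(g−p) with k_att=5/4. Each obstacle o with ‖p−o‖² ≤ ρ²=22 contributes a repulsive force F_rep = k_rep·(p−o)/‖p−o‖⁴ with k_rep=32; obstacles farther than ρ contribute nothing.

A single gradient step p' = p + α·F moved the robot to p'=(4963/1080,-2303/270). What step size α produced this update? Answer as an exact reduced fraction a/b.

F_att = 5/4·(g−p) = 5/4·(5,4) = (6.2500,5.0000)
o1: d²=305 > ρ²=22 → inactive
o2: d²=58 > ρ²=22 → inactive
o3: d²=58 > ρ²=22 → inactive
o4: d²=18 ≤ ρ²=22; F_rep = 32·(-3,-3)/18² = (-0.2963,-0.2963)
F = F_att + ΣF_rep = (5.9537,4.7037)
Δp = p'−p = (0.5954,0.4704); α = Δx/Fx = (643/1080) / (643/108) = 1/10
check: Δy/Fy = (127/270) / (127/27) = 1/10 ✓

α = 1/10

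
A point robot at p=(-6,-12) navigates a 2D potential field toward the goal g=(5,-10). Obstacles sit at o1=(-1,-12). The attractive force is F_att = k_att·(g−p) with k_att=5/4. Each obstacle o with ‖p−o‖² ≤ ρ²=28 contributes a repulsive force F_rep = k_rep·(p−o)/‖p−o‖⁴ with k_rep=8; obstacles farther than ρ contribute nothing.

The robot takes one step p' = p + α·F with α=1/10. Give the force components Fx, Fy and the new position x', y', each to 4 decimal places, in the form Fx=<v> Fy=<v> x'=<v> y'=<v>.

Fx=13.6860 Fy=2.5000 x'=-4.6314 y'=-11.7500

F_att = 5/4·(g−p) = 5/4·(11,2) = (13.7500,2.5000)
o1: d²=25 ≤ ρ²=28; F_rep = 8·(-5,0)/25² = (-0.0640,0.0000)
F = F_att + ΣF_rep = (13.6860,2.5000)
p' = p + 1/10·F = (-4.6314,-11.7500)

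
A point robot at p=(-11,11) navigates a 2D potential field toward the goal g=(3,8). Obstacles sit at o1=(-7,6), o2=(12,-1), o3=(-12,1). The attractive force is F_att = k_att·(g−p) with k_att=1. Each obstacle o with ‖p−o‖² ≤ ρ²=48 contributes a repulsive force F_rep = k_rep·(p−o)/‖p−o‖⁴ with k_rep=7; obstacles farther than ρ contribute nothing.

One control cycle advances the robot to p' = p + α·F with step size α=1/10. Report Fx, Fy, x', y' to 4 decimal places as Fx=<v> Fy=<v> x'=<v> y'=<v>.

Fx=13.9833 Fy=-2.9792 x'=-9.6017 y'=10.7021

F_att = 1·(g−p) = 1·(14,-3) = (14.0000,-3.0000)
o1: d²=41 ≤ ρ²=48; F_rep = 7·(-4,5)/41² = (-0.0167,0.0208)
o2: d²=673 > ρ²=48 → inactive
o3: d²=101 > ρ²=48 → inactive
F = F_att + ΣF_rep = (13.9833,-2.9792)
p' = p + 1/10·F = (-9.6017,10.7021)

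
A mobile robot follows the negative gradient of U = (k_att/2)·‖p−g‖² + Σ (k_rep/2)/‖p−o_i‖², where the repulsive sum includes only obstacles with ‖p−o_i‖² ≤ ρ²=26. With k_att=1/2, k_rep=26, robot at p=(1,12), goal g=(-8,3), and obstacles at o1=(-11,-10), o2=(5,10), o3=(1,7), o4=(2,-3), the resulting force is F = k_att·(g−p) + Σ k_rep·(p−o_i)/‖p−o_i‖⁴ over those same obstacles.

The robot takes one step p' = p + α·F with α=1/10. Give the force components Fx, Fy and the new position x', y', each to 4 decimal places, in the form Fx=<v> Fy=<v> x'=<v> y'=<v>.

Fx=-4.7600 Fy=-4.1620 x'=0.5240 y'=11.5838

F_att = 1/2·(g−p) = 1/2·(-9,-9) = (-4.5000,-4.5000)
o1: d²=628 > ρ²=26 → inactive
o2: d²=20 ≤ ρ²=26; F_rep = 26·(-4,2)/20² = (-0.2600,0.1300)
o3: d²=25 ≤ ρ²=26; F_rep = 26·(0,5)/25² = (0.0000,0.2080)
o4: d²=226 > ρ²=26 → inactive
F = F_att + ΣF_rep = (-4.7600,-4.1620)
p' = p + 1/10·F = (0.5240,11.5838)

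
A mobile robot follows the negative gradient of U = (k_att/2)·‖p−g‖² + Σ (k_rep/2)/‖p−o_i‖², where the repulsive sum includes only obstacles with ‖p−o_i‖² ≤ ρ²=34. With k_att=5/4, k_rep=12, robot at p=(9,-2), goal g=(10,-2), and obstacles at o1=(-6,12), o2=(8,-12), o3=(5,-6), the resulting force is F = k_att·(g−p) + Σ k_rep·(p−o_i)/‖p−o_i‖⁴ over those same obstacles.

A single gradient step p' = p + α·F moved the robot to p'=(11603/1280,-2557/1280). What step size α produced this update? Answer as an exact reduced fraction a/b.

α = 1/20

F_att = 5/4·(g−p) = 5/4·(1,0) = (1.2500,0.0000)
o1: d²=421 > ρ²=34 → inactive
o2: d²=101 > ρ²=34 → inactive
o3: d²=32 ≤ ρ²=34; F_rep = 12·(4,4)/32² = (0.0469,0.0469)
F = F_att + ΣF_rep = (1.2969,0.0469)
Δp = p'−p = (0.0648,0.0023); α = Δx/Fx = (83/1280) / (83/64) = 1/20
check: Δy/Fy = (3/1280) / (3/64) = 1/20 ✓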